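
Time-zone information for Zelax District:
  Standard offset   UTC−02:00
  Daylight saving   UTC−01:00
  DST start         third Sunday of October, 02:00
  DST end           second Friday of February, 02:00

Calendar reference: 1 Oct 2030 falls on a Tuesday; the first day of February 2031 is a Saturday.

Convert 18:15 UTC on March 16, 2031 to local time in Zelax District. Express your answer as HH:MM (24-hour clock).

16:15

1 October 2030 is a Tuesday, so the first Sunday is October 6 and the third is October 20.
1 February 2031 is a Saturday, so the first Friday is February 7 and the second is February 14.
At the standard offset (UTC−02:00), 18:15 UTC − 2h = 16:15 Zelax District standard time.
Daylight saving runs 20 October 2030 – 14 February 2031; the standard-time date in Zelax District, March 16, 2031, is outside that window, so Zelax District is on standard time at UTC−02:00.
18:15 UTC − 2h = 16:15 local.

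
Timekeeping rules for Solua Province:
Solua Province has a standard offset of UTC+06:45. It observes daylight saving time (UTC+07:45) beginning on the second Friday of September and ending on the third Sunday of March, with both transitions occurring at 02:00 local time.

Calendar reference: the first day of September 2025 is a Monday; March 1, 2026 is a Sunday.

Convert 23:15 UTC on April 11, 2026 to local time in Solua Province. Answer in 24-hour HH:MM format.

1 September 2025 is a Monday, so the first Friday is September 5 and the second is September 12.
1 March 2026 is a Sunday, so the first Sunday is March 1 and the third is March 15.
At the standard offset (UTC+06:45), 23:15 UTC + 6h45m = 06:00 Solua Province standard time (rolling into the next day, 12 April 2026).
Daylight saving runs 12 September 2025 – 15 March 2026; the standard-time date in Solua Province, April 12, 2026, is outside that window, so Solua Province is on standard time at UTC+06:45.
23:15 UTC + 6h45m = 06:00 local (rolling into the next day, 12 April 2026).

06:00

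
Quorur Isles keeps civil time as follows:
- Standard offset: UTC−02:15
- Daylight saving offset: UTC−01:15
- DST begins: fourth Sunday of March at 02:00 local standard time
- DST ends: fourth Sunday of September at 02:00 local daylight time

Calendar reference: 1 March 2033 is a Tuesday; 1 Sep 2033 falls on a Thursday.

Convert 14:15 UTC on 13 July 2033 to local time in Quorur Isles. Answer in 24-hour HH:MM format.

1 March 2033 is a Tuesday, so the first Sunday is March 6 and the fourth is March 27.
1 September 2033 is a Thursday, so the first Sunday is September 4 and the fourth is September 25.
At the standard offset (UTC−02:15), 14:15 UTC − 2h15m = 12:00 Quorur Isles standard time.
Daylight saving runs 27 March – 25 September; the standard-time date in Quorur Isles, 13 July 2033, is inside that window, so Quorur Isles is at UTC−01:15.
14:15 UTC − 1h15m = 13:00 local.

13:00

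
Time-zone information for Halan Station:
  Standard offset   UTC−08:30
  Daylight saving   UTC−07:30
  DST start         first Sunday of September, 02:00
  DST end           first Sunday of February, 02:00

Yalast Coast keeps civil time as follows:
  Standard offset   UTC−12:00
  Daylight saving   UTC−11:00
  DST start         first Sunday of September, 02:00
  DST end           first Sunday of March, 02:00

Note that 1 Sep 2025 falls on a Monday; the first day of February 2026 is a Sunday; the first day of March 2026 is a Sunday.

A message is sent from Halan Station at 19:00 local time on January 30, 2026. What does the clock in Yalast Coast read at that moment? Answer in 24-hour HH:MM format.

15:30

1 September 2025 is a Monday, so the first Sunday is September 7.
1 February 2026 is a Sunday, so the first Sunday is February 1.
January 30, 2026 falls between 7 September 2025 and 1 February 2026, so daylight saving is in effect and Halan Station is at UTC−07:30.
19:00 Halan Station + 7h30m = 02:30 UTC (rolling into the next day, 31 January 2026).
1 September 2025 is a Monday, so the first Sunday is September 7.
1 March 2026 is a Sunday, so the first Sunday is March 1.
At the standard offset (UTC−12:00), 02:30 UTC − 12h = 14:30 Yalast Coast standard time (rolling into the previous day, 30 January 2026).
The standard-time date in Yalast Coast, January 30, 2026, lies within the daylight-saving period (7 September 2025 – 1 March 2026), so Yalast Coast is on daylight time, UTC−11:00.
02:30 UTC − 11h = 15:30 Yalast Coast (rolling into the previous day, 30 January 2026).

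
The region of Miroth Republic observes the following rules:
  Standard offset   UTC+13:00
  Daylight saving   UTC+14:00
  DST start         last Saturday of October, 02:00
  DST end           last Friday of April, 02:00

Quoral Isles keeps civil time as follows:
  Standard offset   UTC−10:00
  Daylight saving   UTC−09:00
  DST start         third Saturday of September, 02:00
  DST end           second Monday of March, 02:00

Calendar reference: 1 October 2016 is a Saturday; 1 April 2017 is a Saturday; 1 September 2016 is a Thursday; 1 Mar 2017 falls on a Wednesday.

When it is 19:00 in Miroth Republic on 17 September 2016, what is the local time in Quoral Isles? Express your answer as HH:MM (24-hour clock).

1 October 2016 is a Saturday, so Saturdays fall on 1, 8, 15, 22, 29; the last is October 29.
1 April 2017 is a Saturday, so Fridays fall on 7, 14, 21, 28; the last is April 28.
Daylight saving runs 29 October 2016 – 28 April 2017; 17 September 2016 is outside that window, so Miroth Republic is on standard time at UTC+13:00.
19:00 Miroth Republic − 13h = 06:00 UTC.
1 September 2016 is a Thursday, so the first Saturday is September 3 and the third is September 17.
1 March 2017 is a Wednesday, so the first Monday is March 6 and the second is March 13.
At the standard offset (UTC−10:00), 06:00 UTC − 10h = 20:00 Quoral Isles standard time (rolling into the previous day, 16 September 2016).
The standard-time date in Quoral Isles, 16 September 2016, does not fall between 17 September 2016 and 13 March 2017, so daylight saving is not in effect and Quoral Isles is at UTC−10:00.
06:00 UTC − 10h = 20:00 Quoral Isles (rolling into the previous day, 16 September 2016).

20:00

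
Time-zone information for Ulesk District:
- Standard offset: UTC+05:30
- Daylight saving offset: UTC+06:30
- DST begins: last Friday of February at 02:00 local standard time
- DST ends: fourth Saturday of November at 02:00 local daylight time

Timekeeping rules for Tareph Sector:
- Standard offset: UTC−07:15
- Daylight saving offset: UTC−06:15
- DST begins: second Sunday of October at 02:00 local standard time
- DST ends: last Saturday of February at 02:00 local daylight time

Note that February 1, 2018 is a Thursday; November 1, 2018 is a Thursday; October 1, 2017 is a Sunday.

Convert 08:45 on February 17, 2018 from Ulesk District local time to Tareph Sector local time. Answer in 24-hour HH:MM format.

1 February 2018 is a Thursday, so Fridays fall on 2, 9, 16, 23; the last is February 23.
1 November 2018 is a Thursday, so the first Saturday is November 3 and the fourth is November 24.
Daylight saving runs 23 February – 24 November; February 17, 2018 is outside that window, so Ulesk District is on standard time at UTC+05:30.
08:45 Ulesk District − 5h30m = 03:15 UTC.
1 October 2017 is a Sunday, so the first Sunday is October 1 and the second is October 8.
1 February 2018 is a Thursday, so Saturdays fall on 3, 10, 17, 24; the last is February 24.
At the standard offset (UTC−07:15), 03:15 UTC − 7h15m = 20:00 Tareph Sector standard time (rolling into the previous day, 16 February 2018).
The standard-time date in Tareph Sector, February 16, 2018, lies within the daylight-saving period (8 October 2017 – 24 February 2018), so Tareph Sector is on daylight time, UTC−06:15.
03:15 UTC − 6h15m = 21:00 Tareph Sector (rolling into the previous day, 16 February 2018).

21:00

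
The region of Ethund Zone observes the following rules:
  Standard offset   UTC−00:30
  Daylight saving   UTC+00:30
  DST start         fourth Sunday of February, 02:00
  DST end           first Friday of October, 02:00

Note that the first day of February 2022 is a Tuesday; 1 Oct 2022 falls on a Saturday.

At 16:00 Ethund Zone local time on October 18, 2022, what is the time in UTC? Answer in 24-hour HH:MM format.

1 February 2022 is a Tuesday, so the first Sunday is February 6 and the fourth is February 27.
1 October 2022 is a Saturday, so the first Friday is October 7.
October 18, 2022 does not fall between 27 February and 7 October, so daylight saving is not in effect and Ethund Zone is at UTC−00:30.
16:00 local + 0h30m = 16:30 UTC.

16:30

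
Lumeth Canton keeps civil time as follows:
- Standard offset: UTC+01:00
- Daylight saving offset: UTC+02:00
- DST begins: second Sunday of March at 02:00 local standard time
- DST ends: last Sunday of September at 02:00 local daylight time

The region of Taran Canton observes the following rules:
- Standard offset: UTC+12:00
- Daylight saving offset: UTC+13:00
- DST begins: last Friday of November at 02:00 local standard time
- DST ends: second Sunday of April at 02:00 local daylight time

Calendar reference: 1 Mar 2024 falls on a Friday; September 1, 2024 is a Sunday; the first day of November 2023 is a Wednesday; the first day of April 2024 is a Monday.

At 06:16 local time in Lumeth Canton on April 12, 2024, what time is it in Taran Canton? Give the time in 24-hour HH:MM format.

17:16

1 March 2024 is a Friday, so the first Sunday is March 3 and the second is March 10.
1 September 2024 is a Sunday, so Sundays fall on 1, 8, 15, 22, 29; the last is September 29.
April 12, 2024 falls between 10 March and 29 September, so daylight saving is in effect and Lumeth Canton is at UTC+02:00.
06:16 Lumeth Canton − 2h = 04:16 UTC.
1 November 2023 is a Wednesday, so Fridays fall on 3, 10, 17, 24; the last is November 24.
1 April 2024 is a Monday, so the first Sunday is April 7 and the second is April 14.
At the standard offset (UTC+12:00), 04:16 UTC + 12h = 16:16 Taran Canton standard time.
The standard-time date in Taran Canton, April 12, 2024, lies within the daylight-saving period (24 November 2023 – 14 April 2024), so Taran Canton is on daylight time, UTC+13:00.
04:16 UTC + 13h = 17:16 Taran Canton.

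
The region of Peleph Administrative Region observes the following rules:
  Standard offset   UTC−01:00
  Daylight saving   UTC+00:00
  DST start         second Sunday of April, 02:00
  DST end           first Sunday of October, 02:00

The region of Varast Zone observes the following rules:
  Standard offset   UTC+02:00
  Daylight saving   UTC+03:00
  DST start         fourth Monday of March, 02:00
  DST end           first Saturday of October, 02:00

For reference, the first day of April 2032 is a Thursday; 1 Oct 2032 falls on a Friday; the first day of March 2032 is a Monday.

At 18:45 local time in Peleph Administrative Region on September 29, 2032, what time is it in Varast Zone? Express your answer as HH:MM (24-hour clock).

21:45

1 April 2032 is a Thursday, so the first Sunday is April 4 and the second is April 11.
1 October 2032 is a Friday, so the first Sunday is October 3.
September 29, 2032 lies within the daylight-saving period (11 April – 3 October), so Peleph Administrative Region is on daylight time, UTC+00:00.
18:45 Peleph Administrative Region − 0h = 18:45 UTC.
1 March 2032 is a Monday, so the first Monday is March 1 and the fourth is March 22.
1 October 2032 is a Friday, so the first Saturday is October 2.
At the standard offset (UTC+02:00), 18:45 UTC + 2h = 20:45 Varast Zone standard time.
Daylight saving runs 22 March – 2 October; the standard-time date in Varast Zone, September 29, 2032, is inside that window, so Varast Zone is at UTC+03:00.
18:45 UTC + 3h = 21:45 Varast Zone.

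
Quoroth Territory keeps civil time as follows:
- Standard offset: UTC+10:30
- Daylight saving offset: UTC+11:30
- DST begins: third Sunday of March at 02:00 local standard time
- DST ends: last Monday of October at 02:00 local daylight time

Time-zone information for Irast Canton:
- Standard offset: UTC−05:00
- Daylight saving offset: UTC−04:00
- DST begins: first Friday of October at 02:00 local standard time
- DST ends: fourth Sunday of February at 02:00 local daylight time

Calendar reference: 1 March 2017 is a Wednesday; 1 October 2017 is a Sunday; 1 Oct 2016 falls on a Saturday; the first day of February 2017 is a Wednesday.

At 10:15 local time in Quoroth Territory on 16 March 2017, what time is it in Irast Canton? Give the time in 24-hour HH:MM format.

18:45

1 March 2017 is a Wednesday, so the first Sunday is March 5 and the third is March 19.
1 October 2017 is a Sunday, so Mondays fall on 2, 9, 16, 23, 30; the last is October 30.
16 March 2017 is outside the daylight-saving period (19 March – 30 October), so Quoroth Territory is on standard time, UTC+10:30.
10:15 Quoroth Territory − 10h30m = 23:45 UTC (rolling into the previous day, 15 March 2017).
1 October 2016 is a Saturday, so the first Friday is October 7.
1 February 2017 is a Wednesday, so the first Sunday is February 5 and the fourth is February 26.
At the standard offset (UTC−05:00), 23:45 UTC − 5h = 18:45 Irast Canton standard time.
The standard-time date in Irast Canton, 15 March 2017, does not fall between 7 October 2016 and 26 February 2017, so daylight saving is not in effect and Irast Canton is at UTC−05:00.
23:45 UTC − 5h = 18:45 Irast Canton.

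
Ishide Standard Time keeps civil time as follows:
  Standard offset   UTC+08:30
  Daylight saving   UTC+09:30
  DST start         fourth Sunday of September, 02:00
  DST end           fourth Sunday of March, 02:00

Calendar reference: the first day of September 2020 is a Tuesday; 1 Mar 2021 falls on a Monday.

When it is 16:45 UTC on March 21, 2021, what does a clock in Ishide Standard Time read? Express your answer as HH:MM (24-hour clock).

1 September 2020 is a Tuesday, so the first Sunday is September 6 and the fourth is September 27.
1 March 2021 is a Monday, so the first Sunday is March 7 and the fourth is March 28.
At the standard offset (UTC+08:30), 16:45 UTC + 8h30m = 01:15 Ishide Standard Time standard time (rolling into the next day, 22 March 2021).
The standard-time date in Ishide Standard Time, March 22, 2021, falls between 27 September 2020 and 28 March 2021, so daylight saving is in effect and Ishide Standard Time is at UTC+09:30.
16:45 UTC + 9h30m = 02:15 local (rolling into the next day, 22 March 2021).

02:15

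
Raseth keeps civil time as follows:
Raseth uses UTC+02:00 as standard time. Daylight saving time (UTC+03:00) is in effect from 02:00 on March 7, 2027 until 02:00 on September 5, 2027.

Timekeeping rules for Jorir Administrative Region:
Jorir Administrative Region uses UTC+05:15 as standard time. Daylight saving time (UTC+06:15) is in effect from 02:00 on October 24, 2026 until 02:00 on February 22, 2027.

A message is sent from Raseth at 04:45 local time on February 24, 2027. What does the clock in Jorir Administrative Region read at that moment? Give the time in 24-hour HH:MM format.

08:00

February 24, 2027 is outside the daylight-saving period (7 March – 5 September), so Raseth is on standard time, UTC+02:00.
04:45 Raseth − 2h = 02:45 UTC.
At the standard offset (UTC+05:15), 02:45 UTC + 5h15m = 08:00 Jorir Administrative Region standard time.
The standard-time date in Jorir Administrative Region, February 24, 2027, is outside the daylight-saving period (24 October 2026 – 22 February 2027), so Jorir Administrative Region is on standard time, UTC+05:15.
02:45 UTC + 5h15m = 08:00 Jorir Administrative Region.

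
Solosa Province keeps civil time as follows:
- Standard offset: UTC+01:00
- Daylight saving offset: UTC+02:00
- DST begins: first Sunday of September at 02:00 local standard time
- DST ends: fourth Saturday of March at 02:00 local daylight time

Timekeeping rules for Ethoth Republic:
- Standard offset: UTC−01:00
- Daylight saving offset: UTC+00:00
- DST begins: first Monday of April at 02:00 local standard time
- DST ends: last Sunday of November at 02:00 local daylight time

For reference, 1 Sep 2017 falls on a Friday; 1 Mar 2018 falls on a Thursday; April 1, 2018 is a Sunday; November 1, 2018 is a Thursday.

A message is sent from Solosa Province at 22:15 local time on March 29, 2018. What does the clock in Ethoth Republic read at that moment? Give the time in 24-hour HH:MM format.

20:15

1 September 2017 is a Friday, so the first Sunday is September 3.
1 March 2018 is a Thursday, so the first Saturday is March 3 and the fourth is March 24.
March 29, 2018 is outside the daylight-saving period (3 September 2017 – 24 March 2018), so Solosa Province is on standard time, UTC+01:00.
22:15 Solosa Province − 1h = 21:15 UTC.
1 April 2018 is a Sunday, so the first Monday is April 2.
1 November 2018 is a Thursday, so Sundays fall on 4, 11, 18, 25; the last is November 25.
At the standard offset (UTC−01:00), 21:15 UTC − 1h = 20:15 Ethoth Republic standard time.
The standard-time date in Ethoth Republic, March 29, 2018, does not fall between 2 April and 25 November, so daylight saving is not in effect and Ethoth Republic is at UTC−01:00.
21:15 UTC − 1h = 20:15 Ethoth Republic.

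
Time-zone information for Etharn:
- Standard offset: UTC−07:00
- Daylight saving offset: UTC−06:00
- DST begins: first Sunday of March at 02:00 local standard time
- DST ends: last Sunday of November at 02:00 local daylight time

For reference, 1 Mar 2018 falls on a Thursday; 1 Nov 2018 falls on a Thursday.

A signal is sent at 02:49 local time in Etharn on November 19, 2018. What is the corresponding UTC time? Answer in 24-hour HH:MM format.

08:49

1 March 2018 is a Thursday, so the first Sunday is March 4.
1 November 2018 is a Thursday, so Sundays fall on 4, 11, 18, 25; the last is November 25.
November 19, 2018 falls between 4 March and 25 November, so daylight saving is in effect and Etharn is at UTC−06:00.
02:49 local + 6h = 08:49 UTC.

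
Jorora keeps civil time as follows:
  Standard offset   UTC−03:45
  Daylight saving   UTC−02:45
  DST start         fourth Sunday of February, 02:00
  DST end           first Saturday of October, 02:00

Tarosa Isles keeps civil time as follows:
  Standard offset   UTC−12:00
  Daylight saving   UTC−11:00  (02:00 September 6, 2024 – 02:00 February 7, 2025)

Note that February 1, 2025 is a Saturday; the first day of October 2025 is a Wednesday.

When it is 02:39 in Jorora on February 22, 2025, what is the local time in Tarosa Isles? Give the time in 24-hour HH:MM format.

1 February 2025 is a Saturday, so the first Sunday is February 2 and the fourth is February 23.
1 October 2025 is a Wednesday, so the first Saturday is October 4.
February 22, 2025 does not fall between 23 February and 4 October, so daylight saving is not in effect and Jorora is at UTC−03:45.
02:39 Jorora + 3h45m = 06:24 UTC.
At the standard offset (UTC−12:00), 06:24 UTC − 12h = 18:24 Tarosa Isles standard time (rolling into the previous day, 21 February 2025).
The standard-time date in Tarosa Isles, February 21, 2025, does not fall between 6 September 2024 and 7 February 2025, so daylight saving is not in effect and Tarosa Isles is at UTC−12:00.
06:24 UTC − 12h = 18:24 Tarosa Isles (rolling into the previous day, 21 February 2025).

18:24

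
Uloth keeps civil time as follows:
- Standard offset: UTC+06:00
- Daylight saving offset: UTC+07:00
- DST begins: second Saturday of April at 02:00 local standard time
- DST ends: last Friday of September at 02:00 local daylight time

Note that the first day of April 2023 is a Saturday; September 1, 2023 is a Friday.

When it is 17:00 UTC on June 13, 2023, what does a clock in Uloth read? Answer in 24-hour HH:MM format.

00:00

1 April 2023 is a Saturday, so the first Saturday is April 1 and the second is April 8.
1 September 2023 is a Friday, so Fridays fall on 1, 8, 15, 22, 29; the last is September 29.
At the standard offset (UTC+06:00), 17:00 UTC + 6h = 23:00 Uloth standard time.
The standard-time date in Uloth, June 13, 2023, lies within the daylight-saving period (8 April – 29 September), so Uloth is on daylight time, UTC+07:00.
17:00 UTC + 7h = 00:00 local (rolling into the next day, 14 June 2023).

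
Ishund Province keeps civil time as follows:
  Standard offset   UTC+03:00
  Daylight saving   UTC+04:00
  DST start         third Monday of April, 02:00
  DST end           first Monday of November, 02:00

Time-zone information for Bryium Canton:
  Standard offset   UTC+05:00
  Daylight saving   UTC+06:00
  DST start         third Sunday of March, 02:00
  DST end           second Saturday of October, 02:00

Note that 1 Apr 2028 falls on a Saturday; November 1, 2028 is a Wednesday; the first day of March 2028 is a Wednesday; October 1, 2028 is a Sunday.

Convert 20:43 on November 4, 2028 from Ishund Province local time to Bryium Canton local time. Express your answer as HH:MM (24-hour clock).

21:43

1 April 2028 is a Saturday, so the first Monday is April 3 and the third is April 17.
1 November 2028 is a Wednesday, so the first Monday is November 6.
Daylight saving runs 17 April – 6 November; November 4, 2028 is inside that window, so Ishund Province is at UTC+04:00.
20:43 Ishund Province − 4h = 16:43 UTC.
1 March 2028 is a Wednesday, so the first Sunday is March 5 and the third is March 19.
1 October 2028 is a Sunday, so the first Saturday is October 7 and the second is October 14.
At the standard offset (UTC+05:00), 16:43 UTC + 5h = 21:43 Bryium Canton standard time.
The standard-time date in Bryium Canton, November 4, 2028, is outside the daylight-saving period (19 March – 14 October), so Bryium Canton is on standard time, UTC+05:00.
16:43 UTC + 5h = 21:43 Bryium Canton.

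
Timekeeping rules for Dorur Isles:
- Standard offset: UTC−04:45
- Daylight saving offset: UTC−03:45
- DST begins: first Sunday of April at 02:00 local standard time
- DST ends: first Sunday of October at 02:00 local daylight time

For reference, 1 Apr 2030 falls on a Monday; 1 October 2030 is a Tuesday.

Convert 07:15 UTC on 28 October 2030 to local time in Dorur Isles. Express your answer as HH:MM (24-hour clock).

1 April 2030 is a Monday, so the first Sunday is April 7.
1 October 2030 is a Tuesday, so the first Sunday is October 6.
At the standard offset (UTC−04:45), 07:15 UTC − 4h45m = 02:30 Dorur Isles standard time.
Daylight saving runs 7 April – 6 October; the standard-time date in Dorur Isles, 28 October 2030, is outside that window, so Dorur Isles is on standard time at UTC−04:45.
07:15 UTC − 4h45m = 02:30 local.

02:30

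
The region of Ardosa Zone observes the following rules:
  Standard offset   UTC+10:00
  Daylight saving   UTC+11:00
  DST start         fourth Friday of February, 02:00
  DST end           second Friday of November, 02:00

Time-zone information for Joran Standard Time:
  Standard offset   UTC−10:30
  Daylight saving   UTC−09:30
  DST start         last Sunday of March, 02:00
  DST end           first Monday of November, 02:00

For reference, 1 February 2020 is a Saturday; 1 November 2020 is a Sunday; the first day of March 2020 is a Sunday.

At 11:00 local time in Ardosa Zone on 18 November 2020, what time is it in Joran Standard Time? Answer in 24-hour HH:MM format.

1 February 2020 is a Saturday, so the first Friday is February 7 and the fourth is February 28.
1 November 2020 is a Sunday, so the first Friday is November 6 and the second is November 13.
18 November 2020 is outside the daylight-saving period (28 February – 13 November), so Ardosa Zone is on standard time, UTC+10:00.
11:00 Ardosa Zone − 10h = 01:00 UTC.
1 March 2020 is a Sunday, so Sundays fall on 1, 8, 15, 22, 29; the last is March 29.
1 November 2020 is a Sunday, so the first Monday is November 2.
At the standard offset (UTC−10:30), 01:00 UTC − 10h30m = 14:30 Joran Standard Time standard time (rolling into the previous day, 17 November 2020).
Daylight saving runs 29 March – 2 November; the standard-time date in Joran Standard Time, 17 November 2020, is outside that window, so Joran Standard Time is on standard time at UTC−10:30.
01:00 UTC − 10h30m = 14:30 Joran Standard Time (rolling into the previous day, 17 November 2020).

14:30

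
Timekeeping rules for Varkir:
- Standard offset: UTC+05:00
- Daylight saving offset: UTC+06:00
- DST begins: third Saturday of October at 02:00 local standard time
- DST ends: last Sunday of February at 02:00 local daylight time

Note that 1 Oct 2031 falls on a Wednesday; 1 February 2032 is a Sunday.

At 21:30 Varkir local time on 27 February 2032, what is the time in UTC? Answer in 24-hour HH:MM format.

15:30

1 October 2031 is a Wednesday, so the first Saturday is October 4 and the third is October 18.
1 February 2032 is a Sunday, so Sundays fall on 1, 8, 15, 22, 29; the last is February 29.
27 February 2032 falls between 18 October 2031 and 29 February 2032, so daylight saving is in effect and Varkir is at UTC+06:00.
21:30 local − 6h = 15:30 UTC.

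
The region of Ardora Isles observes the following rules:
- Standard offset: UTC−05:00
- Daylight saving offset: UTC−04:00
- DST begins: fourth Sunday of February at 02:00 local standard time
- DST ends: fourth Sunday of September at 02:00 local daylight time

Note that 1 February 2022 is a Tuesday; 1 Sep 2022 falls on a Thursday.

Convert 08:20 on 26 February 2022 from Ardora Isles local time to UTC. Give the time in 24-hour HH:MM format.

1 February 2022 is a Tuesday, so the first Sunday is February 6 and the fourth is February 27.
1 September 2022 is a Thursday, so the first Sunday is September 4 and the fourth is September 25.
26 February 2022 is outside the daylight-saving period (27 February – 25 September), so Ardora Isles is on standard time, UTC−05:00.
08:20 local + 5h = 13:20 UTC.

13:20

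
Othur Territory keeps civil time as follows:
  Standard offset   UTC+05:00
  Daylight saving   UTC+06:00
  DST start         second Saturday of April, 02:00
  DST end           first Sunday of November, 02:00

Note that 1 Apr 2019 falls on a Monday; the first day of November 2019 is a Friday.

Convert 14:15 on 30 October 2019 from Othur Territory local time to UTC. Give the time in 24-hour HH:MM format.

1 April 2019 is a Monday, so the first Saturday is April 6 and the second is April 13.
1 November 2019 is a Friday, so the first Sunday is November 3.
30 October 2019 falls between 13 April and 3 November, so daylight saving is in effect and Othur Territory is at UTC+06:00.
14:15 local − 6h = 08:15 UTC.

08:15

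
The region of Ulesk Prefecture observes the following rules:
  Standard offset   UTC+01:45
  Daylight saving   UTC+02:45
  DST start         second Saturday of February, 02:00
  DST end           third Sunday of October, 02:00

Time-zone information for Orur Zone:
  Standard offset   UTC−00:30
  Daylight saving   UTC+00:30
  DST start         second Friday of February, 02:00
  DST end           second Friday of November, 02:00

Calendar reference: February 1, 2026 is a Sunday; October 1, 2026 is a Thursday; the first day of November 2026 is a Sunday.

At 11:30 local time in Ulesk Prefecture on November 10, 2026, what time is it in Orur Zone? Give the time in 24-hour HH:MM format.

1 February 2026 is a Sunday, so the first Saturday is February 7 and the second is February 14.
1 October 2026 is a Thursday, so the first Sunday is October 4 and the third is October 18.
November 10, 2026 does not fall between 14 February and 18 October, so daylight saving is not in effect and Ulesk Prefecture is at UTC+01:45.
11:30 Ulesk Prefecture − 1h45m = 09:45 UTC.
1 February 2026 is a Sunday, so the first Friday is February 6 and the second is February 13.
1 November 2026 is a Sunday, so the first Friday is November 6 and the second is November 13.
At the standard offset (UTC−00:30), 09:45 UTC − 0h30m = 09:15 Orur Zone standard time.
The standard-time date in Orur Zone, November 10, 2026, lies within the daylight-saving period (13 February – 13 November), so Orur Zone is on daylight time, UTC+00:30.
09:45 UTC + 0h30m = 10:15 Orur Zone.

10:15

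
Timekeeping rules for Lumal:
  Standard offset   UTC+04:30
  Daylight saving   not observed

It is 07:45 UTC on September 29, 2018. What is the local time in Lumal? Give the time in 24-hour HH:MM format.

Lumal stays on UTC+04:30 all year.
07:45 UTC + 4h30m = 12:15 local.

12:15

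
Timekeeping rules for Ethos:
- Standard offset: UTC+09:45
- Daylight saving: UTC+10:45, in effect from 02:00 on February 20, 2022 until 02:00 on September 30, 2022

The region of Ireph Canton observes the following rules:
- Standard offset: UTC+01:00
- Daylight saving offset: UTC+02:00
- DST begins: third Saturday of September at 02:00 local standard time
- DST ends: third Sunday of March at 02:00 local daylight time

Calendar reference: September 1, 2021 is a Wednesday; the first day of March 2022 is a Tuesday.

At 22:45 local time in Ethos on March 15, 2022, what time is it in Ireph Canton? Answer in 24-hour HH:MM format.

March 15, 2022 falls between 20 February and 30 September, so daylight saving is in effect and Ethos is at UTC+10:45.
22:45 Ethos − 10h45m = 12:00 UTC.
1 September 2021 is a Wednesday, so the first Saturday is September 4 and the third is September 18.
1 March 2022 is a Tuesday, so the first Sunday is March 6 and the third is March 20.
At the standard offset (UTC+01:00), 12:00 UTC + 1h = 13:00 Ireph Canton standard time.
Daylight saving runs 18 September 2021 – 20 March 2022; the standard-time date in Ireph Canton, March 15, 2022, is inside that window, so Ireph Canton is at UTC+02:00.
12:00 UTC + 2h = 14:00 Ireph Canton.

14:00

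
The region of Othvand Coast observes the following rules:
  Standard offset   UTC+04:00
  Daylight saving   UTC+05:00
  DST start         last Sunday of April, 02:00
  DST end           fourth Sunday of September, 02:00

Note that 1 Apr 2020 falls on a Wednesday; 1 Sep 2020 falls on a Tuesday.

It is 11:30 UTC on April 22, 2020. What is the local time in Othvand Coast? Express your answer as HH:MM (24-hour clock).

15:30

1 April 2020 is a Wednesday, so Sundays fall on 5, 12, 19, 26; the last is April 26.
1 September 2020 is a Tuesday, so the first Sunday is September 6 and the fourth is September 27.
At the standard offset (UTC+04:00), 11:30 UTC + 4h = 15:30 Othvand Coast standard time.
Daylight saving runs 26 April – 27 September; the standard-time date in Othvand Coast, April 22, 2020, is outside that window, so Othvand Coast is on standard time at UTC+04:00.
11:30 UTC + 4h = 15:30 local.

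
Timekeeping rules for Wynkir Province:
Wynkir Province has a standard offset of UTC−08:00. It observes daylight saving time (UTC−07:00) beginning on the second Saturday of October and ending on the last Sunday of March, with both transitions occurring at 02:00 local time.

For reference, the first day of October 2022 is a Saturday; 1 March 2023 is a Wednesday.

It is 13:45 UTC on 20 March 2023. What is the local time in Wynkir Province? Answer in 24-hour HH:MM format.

1 October 2022 is a Saturday, so the first Saturday is October 1 and the second is October 8.
1 March 2023 is a Wednesday, so Sundays fall on 5, 12, 19, 26; the last is March 26.
At the standard offset (UTC−08:00), 13:45 UTC − 8h = 05:45 Wynkir Province standard time.
Daylight saving runs 8 October 2022 – 26 March 2023; the standard-time date in Wynkir Province, 20 March 2023, is inside that window, so Wynkir Province is at UTC−07:00.
13:45 UTC − 7h = 06:45 local.

06:45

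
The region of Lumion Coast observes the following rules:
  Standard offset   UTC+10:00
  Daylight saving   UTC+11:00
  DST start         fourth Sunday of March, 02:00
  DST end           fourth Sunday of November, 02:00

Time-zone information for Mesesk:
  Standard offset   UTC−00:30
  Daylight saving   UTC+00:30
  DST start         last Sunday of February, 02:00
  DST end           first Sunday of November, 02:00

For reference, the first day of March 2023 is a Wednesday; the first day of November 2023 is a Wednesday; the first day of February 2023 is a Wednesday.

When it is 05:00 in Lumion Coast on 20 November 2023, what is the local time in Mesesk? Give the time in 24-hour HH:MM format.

1 March 2023 is a Wednesday, so the first Sunday is March 5 and the fourth is March 26.
1 November 2023 is a Wednesday, so the first Sunday is November 5 and the fourth is November 26.
Daylight saving runs 26 March – 26 November; 20 November 2023 is inside that window, so Lumion Coast is at UTC+11:00.
05:00 Lumion Coast − 11h = 18:00 UTC (rolling into the previous day, 19 November 2023).
1 February 2023 is a Wednesday, so Sundays fall on 5, 12, 19, 26; the last is February 26.
1 November 2023 is a Wednesday, so the first Sunday is November 5.
At the standard offset (UTC−00:30), 18:00 UTC − 0h30m = 17:30 Mesesk standard time.
Daylight saving runs 26 February – 5 November; the standard-time date in Mesesk, 19 November 2023, is outside that window, so Mesesk is on standard time at UTC−00:30.
18:00 UTC − 0h30m = 17:30 Mesesk.

17:30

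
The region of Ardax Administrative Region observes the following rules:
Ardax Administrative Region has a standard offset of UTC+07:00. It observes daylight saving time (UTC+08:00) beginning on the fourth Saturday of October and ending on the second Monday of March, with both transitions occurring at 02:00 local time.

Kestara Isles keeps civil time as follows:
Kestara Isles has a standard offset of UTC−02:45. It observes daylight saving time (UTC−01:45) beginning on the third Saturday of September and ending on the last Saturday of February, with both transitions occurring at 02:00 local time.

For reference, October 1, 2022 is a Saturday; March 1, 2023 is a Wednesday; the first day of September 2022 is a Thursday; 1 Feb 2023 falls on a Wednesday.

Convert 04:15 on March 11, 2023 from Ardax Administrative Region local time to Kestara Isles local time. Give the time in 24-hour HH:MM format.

17:30

1 October 2022 is a Saturday, so the first Saturday is October 1 and the fourth is October 22.
1 March 2023 is a Wednesday, so the first Monday is March 6 and the second is March 13.
March 11, 2023 lies within the daylight-saving period (22 October 2022 – 13 March 2023), so Ardax Administrative Region is on daylight time, UTC+08:00.
04:15 Ardax Administrative Region − 8h = 20:15 UTC (rolling into the previous day, 10 March 2023).
1 September 2022 is a Thursday, so the first Saturday is September 3 and the third is September 17.
1 February 2023 is a Wednesday, so Saturdays fall on 4, 11, 18, 25; the last is February 25.
At the standard offset (UTC−02:45), 20:15 UTC − 2h45m = 17:30 Kestara Isles standard time.
The standard-time date in Kestara Isles, March 10, 2023, does not fall between 17 September 2022 and 25 February 2023, so daylight saving is not in effect and Kestara Isles is at UTC−02:45.
20:15 UTC − 2h45m = 17:30 Kestara Isles.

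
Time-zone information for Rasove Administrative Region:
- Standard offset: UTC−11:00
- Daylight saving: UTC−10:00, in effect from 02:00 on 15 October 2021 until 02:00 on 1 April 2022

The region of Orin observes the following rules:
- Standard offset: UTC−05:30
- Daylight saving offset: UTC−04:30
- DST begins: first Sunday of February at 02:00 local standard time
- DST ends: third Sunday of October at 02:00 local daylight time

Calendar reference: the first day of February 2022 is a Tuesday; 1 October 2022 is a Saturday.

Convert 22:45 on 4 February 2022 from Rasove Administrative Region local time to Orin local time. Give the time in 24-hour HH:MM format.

03:15

4 February 2022 falls between 15 October 2021 and 1 April 2022, so daylight saving is in effect and Rasove Administrative Region is at UTC−10:00.
22:45 Rasove Administrative Region + 10h = 08:45 UTC (rolling into the next day, 5 February 2022).
1 February 2022 is a Tuesday, so the first Sunday is February 6.
1 October 2022 is a Saturday, so the first Sunday is October 2 and the third is October 16.
At the standard offset (UTC−05:30), 08:45 UTC − 5h30m = 03:15 Orin standard time.
The standard-time date in Orin, 5 February 2022, does not fall between 6 February and 16 October, so daylight saving is not in effect and Orin is at UTC−05:30.
08:45 UTC − 5h30m = 03:15 Orin.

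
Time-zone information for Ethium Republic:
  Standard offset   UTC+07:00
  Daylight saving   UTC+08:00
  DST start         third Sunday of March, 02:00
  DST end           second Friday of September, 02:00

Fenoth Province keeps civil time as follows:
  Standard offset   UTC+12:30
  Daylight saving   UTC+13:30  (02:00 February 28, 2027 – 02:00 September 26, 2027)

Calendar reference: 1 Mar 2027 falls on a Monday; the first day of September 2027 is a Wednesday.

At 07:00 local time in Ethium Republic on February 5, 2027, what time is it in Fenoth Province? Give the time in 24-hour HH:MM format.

12:30

1 March 2027 is a Monday, so the first Sunday is March 7 and the third is March 21.
1 September 2027 is a Wednesday, so the first Friday is September 3 and the second is September 10.
Daylight saving runs 21 March – 10 September; February 5, 2027 is outside that window, so Ethium Republic is on standard time at UTC+07:00.
07:00 Ethium Republic − 7h = 00:00 UTC.
At the standard offset (UTC+12:30), 00:00 UTC + 12h30m = 12:30 Fenoth Province standard time.
The standard-time date in Fenoth Province, February 5, 2027, is outside the daylight-saving period (28 February – 26 September), so Fenoth Province is on standard time, UTC+12:30.
00:00 UTC + 12h30m = 12:30 Fenoth Province.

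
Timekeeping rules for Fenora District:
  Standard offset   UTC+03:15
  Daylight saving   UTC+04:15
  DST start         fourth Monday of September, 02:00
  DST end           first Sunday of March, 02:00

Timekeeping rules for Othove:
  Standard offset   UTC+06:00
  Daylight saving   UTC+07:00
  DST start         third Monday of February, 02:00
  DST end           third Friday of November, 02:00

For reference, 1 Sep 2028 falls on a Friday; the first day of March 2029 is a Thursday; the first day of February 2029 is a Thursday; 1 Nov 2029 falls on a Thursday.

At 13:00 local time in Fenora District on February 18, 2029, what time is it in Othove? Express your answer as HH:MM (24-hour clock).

1 September 2028 is a Friday, so the first Monday is September 4 and the fourth is September 25.
1 March 2029 is a Thursday, so the first Sunday is March 4.
February 18, 2029 lies within the daylight-saving period (25 September 2028 – 4 March 2029), so Fenora District is on daylight time, UTC+04:15.
13:00 Fenora District − 4h15m = 08:45 UTC.
1 February 2029 is a Thursday, so the first Monday is February 5 and the third is February 19.
1 November 2029 is a Thursday, so the first Friday is November 2 and the third is November 16.
At the standard offset (UTC+06:00), 08:45 UTC + 6h = 14:45 Othove standard time.
The standard-time date in Othove, February 18, 2029, is outside the daylight-saving period (19 February – 16 November), so Othove is on standard time, UTC+06:00.
08:45 UTC + 6h = 14:45 Othove.

14:45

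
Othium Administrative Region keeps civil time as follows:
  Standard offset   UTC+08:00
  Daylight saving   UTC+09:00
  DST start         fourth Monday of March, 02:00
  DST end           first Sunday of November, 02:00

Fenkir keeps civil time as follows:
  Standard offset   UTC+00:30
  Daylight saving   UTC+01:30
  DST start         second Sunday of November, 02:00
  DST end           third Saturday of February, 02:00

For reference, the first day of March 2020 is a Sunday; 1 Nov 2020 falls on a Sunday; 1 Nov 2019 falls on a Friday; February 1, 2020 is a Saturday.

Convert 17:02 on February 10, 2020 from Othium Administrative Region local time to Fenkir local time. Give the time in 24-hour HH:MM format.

10:32

1 March 2020 is a Sunday, so the first Monday is March 2 and the fourth is March 23.
1 November 2020 is a Sunday, so the first Sunday is November 1.
February 10, 2020 is outside the daylight-saving period (23 March – 1 November), so Othium Administrative Region is on standard time, UTC+08:00.
17:02 Othium Administrative Region − 8h = 09:02 UTC.
1 November 2019 is a Friday, so the first Sunday is November 3 and the second is November 10.
1 February 2020 is a Saturday, so the first Saturday is February 1 and the third is February 15.
At the standard offset (UTC+00:30), 09:02 UTC + 0h30m = 09:32 Fenkir standard time.
The standard-time date in Fenkir, February 10, 2020, lies within the daylight-saving period (10 November 2019 – 15 February 2020), so Fenkir is on daylight time, UTC+01:30.
09:02 UTC + 1h30m = 10:32 Fenkir.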